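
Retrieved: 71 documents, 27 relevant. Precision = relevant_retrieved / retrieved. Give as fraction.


Precision = relevant_retrieved / total_retrieved
= 27 / 71
= 27 / (27 + 44)
= 27/71

27/71


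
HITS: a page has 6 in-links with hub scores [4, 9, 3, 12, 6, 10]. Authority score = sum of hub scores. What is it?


Authority = sum of hub scores of in-linkers
In-link 1: hub score = 4
In-link 2: hub score = 9
In-link 3: hub score = 3
In-link 4: hub score = 12
In-link 5: hub score = 6
In-link 6: hub score = 10
Authority = 4 + 9 + 3 + 12 + 6 + 10 = 44

44


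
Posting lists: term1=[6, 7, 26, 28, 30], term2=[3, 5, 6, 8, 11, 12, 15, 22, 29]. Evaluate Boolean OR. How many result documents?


Boolean OR: find union of posting lists
term1 docs: [6, 7, 26, 28, 30]
term2 docs: [3, 5, 6, 8, 11, 12, 15, 22, 29]
Union: [3, 5, 6, 7, 8, 11, 12, 15, 22, 26, 28, 29, 30]
|union| = 13

13


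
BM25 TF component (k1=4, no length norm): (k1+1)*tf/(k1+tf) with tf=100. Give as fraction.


BM25 TF component = (k1+1)*tf / (k1+tf)
k1 = 4, tf = 100
Numerator = (4+1)*100 = 500
Denominator = 4 + 100 = 104
= 500/104 = 125/26

125/26


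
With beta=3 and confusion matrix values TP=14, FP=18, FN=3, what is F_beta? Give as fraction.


P = TP/(TP+FP) = 14/32 = 7/16
R = TP/(TP+FN) = 14/17 = 14/17
beta^2 = 3^2 = 9
(1 + beta^2) = 10
Numerator = (1+beta^2)*P*R = 245/68
Denominator = beta^2*P + R = 63/16 + 14/17 = 1295/272
F_beta = 28/37

28/37


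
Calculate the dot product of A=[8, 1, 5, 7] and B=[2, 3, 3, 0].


Dot product = sum of element-wise products
A[0]*B[0] = 8*2 = 16
A[1]*B[1] = 1*3 = 3
A[2]*B[2] = 5*3 = 15
A[3]*B[3] = 7*0 = 0
Sum = 16 + 3 + 15 + 0 = 34

34


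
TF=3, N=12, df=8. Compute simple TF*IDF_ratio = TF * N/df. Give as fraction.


TF * (N/df)
= 3 * (12/8)
= 3 * 3/2
= 9/2

9/2


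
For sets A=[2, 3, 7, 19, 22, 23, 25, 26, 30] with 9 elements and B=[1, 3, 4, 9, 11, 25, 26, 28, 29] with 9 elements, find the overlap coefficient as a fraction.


A intersect B = [3, 25, 26]
|A intersect B| = 3
min(|A|, |B|) = min(9, 9) = 9
Overlap = 3 / 9 = 1/3

1/3


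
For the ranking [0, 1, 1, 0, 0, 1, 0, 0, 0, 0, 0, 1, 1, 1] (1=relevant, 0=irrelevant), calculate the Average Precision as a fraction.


Computing P@k for each relevant position:
Position 1: not relevant
Position 2: relevant, P@2 = 1/2 = 1/2
Position 3: relevant, P@3 = 2/3 = 2/3
Position 4: not relevant
Position 5: not relevant
Position 6: relevant, P@6 = 3/6 = 1/2
Position 7: not relevant
Position 8: not relevant
Position 9: not relevant
Position 10: not relevant
Position 11: not relevant
Position 12: relevant, P@12 = 4/12 = 1/3
Position 13: relevant, P@13 = 5/13 = 5/13
Position 14: relevant, P@14 = 6/14 = 3/7
Sum of P@k = 1/2 + 2/3 + 1/2 + 1/3 + 5/13 + 3/7 = 256/91
AP = 256/91 / 6 = 128/273

128/273


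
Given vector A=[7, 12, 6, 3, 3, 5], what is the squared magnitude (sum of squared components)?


|A|^2 = sum of squared components
A[0]^2 = 7^2 = 49
A[1]^2 = 12^2 = 144
A[2]^2 = 6^2 = 36
A[3]^2 = 3^2 = 9
A[4]^2 = 3^2 = 9
A[5]^2 = 5^2 = 25
Sum = 49 + 144 + 36 + 9 + 9 + 25 = 272

272


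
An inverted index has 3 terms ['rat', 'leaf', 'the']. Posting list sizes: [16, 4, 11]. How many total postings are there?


Summing posting list sizes:
'rat': 16 postings
'leaf': 4 postings
'the': 11 postings
Total = 16 + 4 + 11 = 31

31


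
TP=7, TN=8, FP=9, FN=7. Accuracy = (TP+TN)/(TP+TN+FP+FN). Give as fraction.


Accuracy = (TP + TN) / (TP + TN + FP + FN)
TP + TN = 7 + 8 = 15
Total = 7 + 8 + 9 + 7 = 31
Accuracy = 15 / 31 = 15/31

15/31


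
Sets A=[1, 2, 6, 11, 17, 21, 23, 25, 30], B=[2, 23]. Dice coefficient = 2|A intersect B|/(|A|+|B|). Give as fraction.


A intersect B = [2, 23]
|A intersect B| = 2
|A| = 9, |B| = 2
Dice = 2*2 / (9+2)
= 4 / 11 = 4/11

4/11


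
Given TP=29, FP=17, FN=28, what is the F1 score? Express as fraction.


F1 = 2 * P * R / (P + R)
P = TP/(TP+FP) = 29/46 = 29/46
R = TP/(TP+FN) = 29/57 = 29/57
2 * P * R = 2 * 29/46 * 29/57 = 841/1311
P + R = 29/46 + 29/57 = 2987/2622
F1 = 841/1311 / 2987/2622 = 58/103

58/103


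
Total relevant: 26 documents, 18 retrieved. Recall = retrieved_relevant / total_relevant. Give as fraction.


Recall = retrieved_relevant / total_relevant
= 18 / 26
= 18 / (18 + 8)
= 9/13

9/13


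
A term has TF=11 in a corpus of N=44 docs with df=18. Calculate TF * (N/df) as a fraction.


TF * (N/df)
= 11 * (44/18)
= 11 * 22/9
= 242/9

242/9


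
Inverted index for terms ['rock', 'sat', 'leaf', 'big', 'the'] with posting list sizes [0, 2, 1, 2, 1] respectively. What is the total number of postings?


Summing posting list sizes:
'rock': 0 postings
'sat': 2 postings
'leaf': 1 postings
'big': 2 postings
'the': 1 postings
Total = 0 + 2 + 1 + 2 + 1 = 6

6


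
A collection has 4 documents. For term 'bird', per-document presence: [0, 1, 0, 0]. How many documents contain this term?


Checking each document for 'bird':
Doc 1: absent
Doc 2: present
Doc 3: absent
Doc 4: absent
df = sum of presences = 0 + 1 + 0 + 0 = 1

1


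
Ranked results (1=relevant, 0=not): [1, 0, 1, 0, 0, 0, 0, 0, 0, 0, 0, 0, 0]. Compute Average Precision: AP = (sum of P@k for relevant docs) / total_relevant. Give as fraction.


Computing P@k for each relevant position:
Position 1: relevant, P@1 = 1/1 = 1
Position 2: not relevant
Position 3: relevant, P@3 = 2/3 = 2/3
Position 4: not relevant
Position 5: not relevant
Position 6: not relevant
Position 7: not relevant
Position 8: not relevant
Position 9: not relevant
Position 10: not relevant
Position 11: not relevant
Position 12: not relevant
Position 13: not relevant
Sum of P@k = 1 + 2/3 = 5/3
AP = 5/3 / 2 = 5/6

5/6


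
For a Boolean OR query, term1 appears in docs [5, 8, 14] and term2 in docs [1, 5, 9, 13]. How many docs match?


Boolean OR: find union of posting lists
term1 docs: [5, 8, 14]
term2 docs: [1, 5, 9, 13]
Union: [1, 5, 8, 9, 13, 14]
|union| = 6

6


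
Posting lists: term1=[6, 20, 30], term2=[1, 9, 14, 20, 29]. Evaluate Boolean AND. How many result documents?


Boolean AND: find intersection of posting lists
term1 docs: [6, 20, 30]
term2 docs: [1, 9, 14, 20, 29]
Intersection: [20]
|intersection| = 1

1


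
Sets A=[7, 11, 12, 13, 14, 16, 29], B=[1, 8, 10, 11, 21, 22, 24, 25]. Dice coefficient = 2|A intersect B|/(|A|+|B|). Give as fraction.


A intersect B = [11]
|A intersect B| = 1
|A| = 7, |B| = 8
Dice = 2*1 / (7+8)
= 2 / 15 = 2/15

2/15


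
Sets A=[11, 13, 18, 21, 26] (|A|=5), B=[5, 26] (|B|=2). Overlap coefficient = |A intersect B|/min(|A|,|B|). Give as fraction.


A intersect B = [26]
|A intersect B| = 1
min(|A|, |B|) = min(5, 2) = 2
Overlap = 1 / 2 = 1/2

1/2


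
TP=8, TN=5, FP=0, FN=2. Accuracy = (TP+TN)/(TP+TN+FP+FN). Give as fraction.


Accuracy = (TP + TN) / (TP + TN + FP + FN)
TP + TN = 8 + 5 = 13
Total = 8 + 5 + 0 + 2 = 15
Accuracy = 13 / 15 = 13/15

13/15


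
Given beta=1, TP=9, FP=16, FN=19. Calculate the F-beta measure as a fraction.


P = TP/(TP+FP) = 9/25 = 9/25
R = TP/(TP+FN) = 9/28 = 9/28
beta^2 = 1^2 = 1
(1 + beta^2) = 2
Numerator = (1+beta^2)*P*R = 81/350
Denominator = beta^2*P + R = 9/25 + 9/28 = 477/700
F_beta = 18/53

18/53


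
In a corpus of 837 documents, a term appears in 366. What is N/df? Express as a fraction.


IDF ratio = N / df
= 837 / 366
= 279/122

279/122


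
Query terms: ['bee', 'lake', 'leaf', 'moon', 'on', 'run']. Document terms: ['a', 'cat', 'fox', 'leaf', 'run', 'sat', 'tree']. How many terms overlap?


Query terms: ['bee', 'lake', 'leaf', 'moon', 'on', 'run']
Document terms: ['a', 'cat', 'fox', 'leaf', 'run', 'sat', 'tree']
Common terms: ['leaf', 'run']
Overlap count = 2

2


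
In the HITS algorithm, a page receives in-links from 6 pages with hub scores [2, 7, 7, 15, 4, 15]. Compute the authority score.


Authority = sum of hub scores of in-linkers
In-link 1: hub score = 2
In-link 2: hub score = 7
In-link 3: hub score = 7
In-link 4: hub score = 15
In-link 5: hub score = 4
In-link 6: hub score = 15
Authority = 2 + 7 + 7 + 15 + 4 + 15 = 50

50


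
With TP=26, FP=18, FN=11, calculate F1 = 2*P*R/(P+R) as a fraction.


F1 = 2 * P * R / (P + R)
P = TP/(TP+FP) = 26/44 = 13/22
R = TP/(TP+FN) = 26/37 = 26/37
2 * P * R = 2 * 13/22 * 26/37 = 338/407
P + R = 13/22 + 26/37 = 1053/814
F1 = 338/407 / 1053/814 = 52/81

52/81


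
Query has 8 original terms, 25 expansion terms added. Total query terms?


Original terms: 8
Expansion terms: 25
Total = 8 + 25 = 33

33


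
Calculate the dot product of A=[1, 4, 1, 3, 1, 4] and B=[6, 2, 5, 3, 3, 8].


Dot product = sum of element-wise products
A[0]*B[0] = 1*6 = 6
A[1]*B[1] = 4*2 = 8
A[2]*B[2] = 1*5 = 5
A[3]*B[3] = 3*3 = 9
A[4]*B[4] = 1*3 = 3
A[5]*B[5] = 4*8 = 32
Sum = 6 + 8 + 5 + 9 + 3 + 32 = 63

63


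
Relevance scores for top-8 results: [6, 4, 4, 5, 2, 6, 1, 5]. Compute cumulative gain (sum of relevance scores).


Cumulative Gain = sum of relevance scores
Position 1: rel=6, running sum=6
Position 2: rel=4, running sum=10
Position 3: rel=4, running sum=14
Position 4: rel=5, running sum=19
Position 5: rel=2, running sum=21
Position 6: rel=6, running sum=27
Position 7: rel=1, running sum=28
Position 8: rel=5, running sum=33
CG = 33

33


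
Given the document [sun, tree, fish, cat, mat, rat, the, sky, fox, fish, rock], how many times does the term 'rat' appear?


Document has 11 words
Scanning for 'rat':
Found at positions: [5]
Count = 1

1


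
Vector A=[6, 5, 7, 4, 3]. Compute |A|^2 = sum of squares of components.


|A|^2 = sum of squared components
A[0]^2 = 6^2 = 36
A[1]^2 = 5^2 = 25
A[2]^2 = 7^2 = 49
A[3]^2 = 4^2 = 16
A[4]^2 = 3^2 = 9
Sum = 36 + 25 + 49 + 16 + 9 = 135

135


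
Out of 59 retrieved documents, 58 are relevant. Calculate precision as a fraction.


Precision = relevant_retrieved / total_retrieved
= 58 / 59
= 58 / (58 + 1)
= 58/59

58/59


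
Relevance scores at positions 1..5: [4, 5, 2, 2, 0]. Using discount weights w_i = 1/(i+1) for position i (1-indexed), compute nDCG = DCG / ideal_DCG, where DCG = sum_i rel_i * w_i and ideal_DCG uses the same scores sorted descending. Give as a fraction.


Position discount weights w_i = 1/(i+1) for i=1..5:
Weights = [1/2, 1/3, 1/4, 1/5, 1/6]
Actual relevance: [4, 5, 2, 2, 0]
DCG = 4/2 + 5/3 + 2/4 + 2/5 + 0/6 = 137/30
Ideal relevance (sorted desc): [5, 4, 2, 2, 0]
Ideal DCG = 5/2 + 4/3 + 2/4 + 2/5 + 0/6 = 71/15
nDCG = DCG / ideal_DCG = 137/30 / 71/15 = 137/142

137/142


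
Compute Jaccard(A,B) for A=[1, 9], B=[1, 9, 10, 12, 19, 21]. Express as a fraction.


A intersect B = [1, 9]
|A intersect B| = 2
A union B = [1, 9, 10, 12, 19, 21]
|A union B| = 6
Jaccard = 2/6 = 1/3

1/3


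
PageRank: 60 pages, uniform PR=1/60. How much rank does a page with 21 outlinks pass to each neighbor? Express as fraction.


Initial PR = 1/60 = 1/60
Outlinks = 21
Contribution per link = PR / outlinks
= 1/60 / 21
= 1/1260

1/1260


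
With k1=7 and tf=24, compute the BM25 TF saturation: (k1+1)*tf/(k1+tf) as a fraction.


BM25 TF component = (k1+1)*tf / (k1+tf)
k1 = 7, tf = 24
Numerator = (7+1)*24 = 192
Denominator = 7 + 24 = 31
= 192/31 = 192/31

192/31


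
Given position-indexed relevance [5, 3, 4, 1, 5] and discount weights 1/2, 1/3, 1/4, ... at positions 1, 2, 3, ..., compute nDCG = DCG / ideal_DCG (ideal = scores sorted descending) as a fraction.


Position discount weights w_i = 1/(i+1) for i=1..5:
Weights = [1/2, 1/3, 1/4, 1/5, 1/6]
Actual relevance: [5, 3, 4, 1, 5]
DCG = 5/2 + 3/3 + 4/4 + 1/5 + 5/6 = 83/15
Ideal relevance (sorted desc): [5, 5, 4, 3, 1]
Ideal DCG = 5/2 + 5/3 + 4/4 + 3/5 + 1/6 = 89/15
nDCG = DCG / ideal_DCG = 83/15 / 89/15 = 83/89

83/89


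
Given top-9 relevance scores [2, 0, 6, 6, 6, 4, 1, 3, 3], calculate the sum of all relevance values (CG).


Cumulative Gain = sum of relevance scores
Position 1: rel=2, running sum=2
Position 2: rel=0, running sum=2
Position 3: rel=6, running sum=8
Position 4: rel=6, running sum=14
Position 5: rel=6, running sum=20
Position 6: rel=4, running sum=24
Position 7: rel=1, running sum=25
Position 8: rel=3, running sum=28
Position 9: rel=3, running sum=31
CG = 31

31


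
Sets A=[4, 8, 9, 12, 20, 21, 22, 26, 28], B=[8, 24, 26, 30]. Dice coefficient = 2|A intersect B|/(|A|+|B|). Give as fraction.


A intersect B = [8, 26]
|A intersect B| = 2
|A| = 9, |B| = 4
Dice = 2*2 / (9+4)
= 4 / 13 = 4/13

4/13


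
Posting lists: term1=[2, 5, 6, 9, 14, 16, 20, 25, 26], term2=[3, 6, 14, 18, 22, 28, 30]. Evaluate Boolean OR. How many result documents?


Boolean OR: find union of posting lists
term1 docs: [2, 5, 6, 9, 14, 16, 20, 25, 26]
term2 docs: [3, 6, 14, 18, 22, 28, 30]
Union: [2, 3, 5, 6, 9, 14, 16, 18, 20, 22, 25, 26, 28, 30]
|union| = 14

14


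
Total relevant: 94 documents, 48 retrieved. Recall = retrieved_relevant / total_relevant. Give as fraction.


Recall = retrieved_relevant / total_relevant
= 48 / 94
= 48 / (48 + 46)
= 24/47

24/47


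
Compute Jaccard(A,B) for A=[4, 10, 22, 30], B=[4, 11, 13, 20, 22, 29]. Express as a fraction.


A intersect B = [4, 22]
|A intersect B| = 2
A union B = [4, 10, 11, 13, 20, 22, 29, 30]
|A union B| = 8
Jaccard = 2/8 = 1/4

1/4


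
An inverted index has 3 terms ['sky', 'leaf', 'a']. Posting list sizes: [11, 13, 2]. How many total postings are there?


Summing posting list sizes:
'sky': 11 postings
'leaf': 13 postings
'a': 2 postings
Total = 11 + 13 + 2 = 26

26


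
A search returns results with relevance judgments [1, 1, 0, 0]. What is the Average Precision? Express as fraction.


Computing P@k for each relevant position:
Position 1: relevant, P@1 = 1/1 = 1
Position 2: relevant, P@2 = 2/2 = 1
Position 3: not relevant
Position 4: not relevant
Sum of P@k = 1 + 1 = 2
AP = 2 / 2 = 1

1


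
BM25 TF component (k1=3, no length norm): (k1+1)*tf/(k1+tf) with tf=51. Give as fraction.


BM25 TF component = (k1+1)*tf / (k1+tf)
k1 = 3, tf = 51
Numerator = (3+1)*51 = 204
Denominator = 3 + 51 = 54
= 204/54 = 34/9

34/9


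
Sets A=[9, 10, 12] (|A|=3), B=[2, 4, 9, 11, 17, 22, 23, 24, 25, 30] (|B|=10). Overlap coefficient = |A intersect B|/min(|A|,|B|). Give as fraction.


A intersect B = [9]
|A intersect B| = 1
min(|A|, |B|) = min(3, 10) = 3
Overlap = 1 / 3 = 1/3

1/3


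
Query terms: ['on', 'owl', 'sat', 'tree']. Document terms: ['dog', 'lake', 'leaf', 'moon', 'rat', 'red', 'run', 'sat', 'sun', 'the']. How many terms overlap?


Query terms: ['on', 'owl', 'sat', 'tree']
Document terms: ['dog', 'lake', 'leaf', 'moon', 'rat', 'red', 'run', 'sat', 'sun', 'the']
Common terms: ['sat']
Overlap count = 1

1


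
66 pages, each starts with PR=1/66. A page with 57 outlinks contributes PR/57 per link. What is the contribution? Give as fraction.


Initial PR = 1/66 = 1/66
Outlinks = 57
Contribution per link = PR / outlinks
= 1/66 / 57
= 1/3762

1/3762


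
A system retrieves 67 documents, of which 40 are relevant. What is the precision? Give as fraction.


Precision = relevant_retrieved / total_retrieved
= 40 / 67
= 40 / (40 + 27)
= 40/67

40/67


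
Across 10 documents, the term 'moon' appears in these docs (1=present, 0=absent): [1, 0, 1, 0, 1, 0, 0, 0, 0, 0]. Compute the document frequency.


Checking each document for 'moon':
Doc 1: present
Doc 2: absent
Doc 3: present
Doc 4: absent
Doc 5: present
Doc 6: absent
Doc 7: absent
Doc 8: absent
Doc 9: absent
Doc 10: absent
df = sum of presences = 1 + 0 + 1 + 0 + 1 + 0 + 0 + 0 + 0 + 0 = 3

3


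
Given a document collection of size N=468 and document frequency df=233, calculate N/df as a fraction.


IDF ratio = N / df
= 468 / 233
= 468/233

468/233


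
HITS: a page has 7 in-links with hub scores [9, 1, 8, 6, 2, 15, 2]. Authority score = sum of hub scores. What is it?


Authority = sum of hub scores of in-linkers
In-link 1: hub score = 9
In-link 2: hub score = 1
In-link 3: hub score = 8
In-link 4: hub score = 6
In-link 5: hub score = 2
In-link 6: hub score = 15
In-link 7: hub score = 2
Authority = 9 + 1 + 8 + 6 + 2 + 15 + 2 = 43

43


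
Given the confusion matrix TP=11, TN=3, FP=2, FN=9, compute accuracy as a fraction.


Accuracy = (TP + TN) / (TP + TN + FP + FN)
TP + TN = 11 + 3 = 14
Total = 11 + 3 + 2 + 9 = 25
Accuracy = 14 / 25 = 14/25

14/25


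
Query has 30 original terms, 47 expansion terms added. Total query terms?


Original terms: 30
Expansion terms: 47
Total = 30 + 47 = 77

77


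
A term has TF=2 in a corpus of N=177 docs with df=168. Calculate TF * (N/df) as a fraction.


TF * (N/df)
= 2 * (177/168)
= 2 * 59/56
= 59/28

59/28


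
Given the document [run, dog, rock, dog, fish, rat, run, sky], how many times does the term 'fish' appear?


Document has 8 words
Scanning for 'fish':
Found at positions: [4]
Count = 1

1


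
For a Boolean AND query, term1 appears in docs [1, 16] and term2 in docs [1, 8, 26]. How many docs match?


Boolean AND: find intersection of posting lists
term1 docs: [1, 16]
term2 docs: [1, 8, 26]
Intersection: [1]
|intersection| = 1

1


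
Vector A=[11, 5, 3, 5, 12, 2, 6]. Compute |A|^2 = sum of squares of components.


|A|^2 = sum of squared components
A[0]^2 = 11^2 = 121
A[1]^2 = 5^2 = 25
A[2]^2 = 3^2 = 9
A[3]^2 = 5^2 = 25
A[4]^2 = 12^2 = 144
A[5]^2 = 2^2 = 4
A[6]^2 = 6^2 = 36
Sum = 121 + 25 + 9 + 25 + 144 + 4 + 36 = 364

364


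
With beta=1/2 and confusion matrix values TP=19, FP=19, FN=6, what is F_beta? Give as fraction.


P = TP/(TP+FP) = 19/38 = 1/2
R = TP/(TP+FN) = 19/25 = 19/25
beta^2 = 1/2^2 = 1/4
(1 + beta^2) = 5/4
Numerator = (1+beta^2)*P*R = 19/40
Denominator = beta^2*P + R = 1/8 + 19/25 = 177/200
F_beta = 95/177

95/177


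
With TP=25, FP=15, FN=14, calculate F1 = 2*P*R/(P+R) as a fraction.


F1 = 2 * P * R / (P + R)
P = TP/(TP+FP) = 25/40 = 5/8
R = TP/(TP+FN) = 25/39 = 25/39
2 * P * R = 2 * 5/8 * 25/39 = 125/156
P + R = 5/8 + 25/39 = 395/312
F1 = 125/156 / 395/312 = 50/79

50/79


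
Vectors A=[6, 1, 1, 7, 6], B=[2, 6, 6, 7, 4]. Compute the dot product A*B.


Dot product = sum of element-wise products
A[0]*B[0] = 6*2 = 12
A[1]*B[1] = 1*6 = 6
A[2]*B[2] = 1*6 = 6
A[3]*B[3] = 7*7 = 49
A[4]*B[4] = 6*4 = 24
Sum = 12 + 6 + 6 + 49 + 24 = 97

97


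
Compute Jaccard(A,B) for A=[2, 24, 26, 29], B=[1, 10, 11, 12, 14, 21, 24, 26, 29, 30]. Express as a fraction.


A intersect B = [24, 26, 29]
|A intersect B| = 3
A union B = [1, 2, 10, 11, 12, 14, 21, 24, 26, 29, 30]
|A union B| = 11
Jaccard = 3/11 = 3/11

3/11


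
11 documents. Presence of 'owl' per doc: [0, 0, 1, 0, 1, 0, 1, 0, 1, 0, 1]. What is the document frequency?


Checking each document for 'owl':
Doc 1: absent
Doc 2: absent
Doc 3: present
Doc 4: absent
Doc 5: present
Doc 6: absent
Doc 7: present
Doc 8: absent
Doc 9: present
Doc 10: absent
Doc 11: present
df = sum of presences = 0 + 0 + 1 + 0 + 1 + 0 + 1 + 0 + 1 + 0 + 1 = 5

5


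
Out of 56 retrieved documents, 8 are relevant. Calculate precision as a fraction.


Precision = relevant_retrieved / total_retrieved
= 8 / 56
= 8 / (8 + 48)
= 1/7

1/7


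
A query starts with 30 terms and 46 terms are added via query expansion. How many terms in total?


Original terms: 30
Expansion terms: 46
Total = 30 + 46 = 76

76


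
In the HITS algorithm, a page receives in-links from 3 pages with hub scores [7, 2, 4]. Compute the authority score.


Authority = sum of hub scores of in-linkers
In-link 1: hub score = 7
In-link 2: hub score = 2
In-link 3: hub score = 4
Authority = 7 + 2 + 4 = 13

13


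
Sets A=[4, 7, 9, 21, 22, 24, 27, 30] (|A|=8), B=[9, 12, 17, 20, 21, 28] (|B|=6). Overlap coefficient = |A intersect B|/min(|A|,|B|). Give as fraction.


A intersect B = [9, 21]
|A intersect B| = 2
min(|A|, |B|) = min(8, 6) = 6
Overlap = 2 / 6 = 1/3

1/3


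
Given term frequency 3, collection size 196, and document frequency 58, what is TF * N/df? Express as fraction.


TF * (N/df)
= 3 * (196/58)
= 3 * 98/29
= 294/29

294/29


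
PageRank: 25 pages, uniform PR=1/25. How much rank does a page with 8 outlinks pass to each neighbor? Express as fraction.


Initial PR = 1/25 = 1/25
Outlinks = 8
Contribution per link = PR / outlinks
= 1/25 / 8
= 1/200

1/200


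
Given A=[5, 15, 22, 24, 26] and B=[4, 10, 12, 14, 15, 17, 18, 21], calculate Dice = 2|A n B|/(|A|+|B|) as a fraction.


A intersect B = [15]
|A intersect B| = 1
|A| = 5, |B| = 8
Dice = 2*1 / (5+8)
= 2 / 13 = 2/13

2/13


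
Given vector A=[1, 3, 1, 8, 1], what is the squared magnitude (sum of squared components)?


|A|^2 = sum of squared components
A[0]^2 = 1^2 = 1
A[1]^2 = 3^2 = 9
A[2]^2 = 1^2 = 1
A[3]^2 = 8^2 = 64
A[4]^2 = 1^2 = 1
Sum = 1 + 9 + 1 + 64 + 1 = 76

76


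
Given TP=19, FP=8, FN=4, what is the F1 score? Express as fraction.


F1 = 2 * P * R / (P + R)
P = TP/(TP+FP) = 19/27 = 19/27
R = TP/(TP+FN) = 19/23 = 19/23
2 * P * R = 2 * 19/27 * 19/23 = 722/621
P + R = 19/27 + 19/23 = 950/621
F1 = 722/621 / 950/621 = 19/25

19/25


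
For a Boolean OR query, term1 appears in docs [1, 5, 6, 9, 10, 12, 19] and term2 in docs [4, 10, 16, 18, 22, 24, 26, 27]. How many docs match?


Boolean OR: find union of posting lists
term1 docs: [1, 5, 6, 9, 10, 12, 19]
term2 docs: [4, 10, 16, 18, 22, 24, 26, 27]
Union: [1, 4, 5, 6, 9, 10, 12, 16, 18, 19, 22, 24, 26, 27]
|union| = 14

14


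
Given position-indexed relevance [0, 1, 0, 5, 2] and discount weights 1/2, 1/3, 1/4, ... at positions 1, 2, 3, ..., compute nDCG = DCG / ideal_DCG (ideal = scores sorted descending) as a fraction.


Position discount weights w_i = 1/(i+1) for i=1..5:
Weights = [1/2, 1/3, 1/4, 1/5, 1/6]
Actual relevance: [0, 1, 0, 5, 2]
DCG = 0/2 + 1/3 + 0/4 + 5/5 + 2/6 = 5/3
Ideal relevance (sorted desc): [5, 2, 1, 0, 0]
Ideal DCG = 5/2 + 2/3 + 1/4 + 0/5 + 0/6 = 41/12
nDCG = DCG / ideal_DCG = 5/3 / 41/12 = 20/41

20/41


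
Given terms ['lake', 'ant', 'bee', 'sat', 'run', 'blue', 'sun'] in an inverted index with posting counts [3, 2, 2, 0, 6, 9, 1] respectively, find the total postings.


Summing posting list sizes:
'lake': 3 postings
'ant': 2 postings
'bee': 2 postings
'sat': 0 postings
'run': 6 postings
'blue': 9 postings
'sun': 1 postings
Total = 3 + 2 + 2 + 0 + 6 + 9 + 1 = 23

23


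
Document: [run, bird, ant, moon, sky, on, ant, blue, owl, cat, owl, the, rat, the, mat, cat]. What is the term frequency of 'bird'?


Document has 16 words
Scanning for 'bird':
Found at positions: [1]
Count = 1

1


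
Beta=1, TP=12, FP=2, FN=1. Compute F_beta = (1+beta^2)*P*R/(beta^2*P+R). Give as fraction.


P = TP/(TP+FP) = 12/14 = 6/7
R = TP/(TP+FN) = 12/13 = 12/13
beta^2 = 1^2 = 1
(1 + beta^2) = 2
Numerator = (1+beta^2)*P*R = 144/91
Denominator = beta^2*P + R = 6/7 + 12/13 = 162/91
F_beta = 8/9

8/9


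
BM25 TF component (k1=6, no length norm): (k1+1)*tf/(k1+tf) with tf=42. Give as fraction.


BM25 TF component = (k1+1)*tf / (k1+tf)
k1 = 6, tf = 42
Numerator = (6+1)*42 = 294
Denominator = 6 + 42 = 48
= 294/48 = 49/8

49/8


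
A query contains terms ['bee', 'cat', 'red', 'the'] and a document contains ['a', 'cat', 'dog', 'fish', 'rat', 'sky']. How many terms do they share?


Query terms: ['bee', 'cat', 'red', 'the']
Document terms: ['a', 'cat', 'dog', 'fish', 'rat', 'sky']
Common terms: ['cat']
Overlap count = 1

1


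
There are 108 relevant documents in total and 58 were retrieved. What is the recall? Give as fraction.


Recall = retrieved_relevant / total_relevant
= 58 / 108
= 58 / (58 + 50)
= 29/54

29/54


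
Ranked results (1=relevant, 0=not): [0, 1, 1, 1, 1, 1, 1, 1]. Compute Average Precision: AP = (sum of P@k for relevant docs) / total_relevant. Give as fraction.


Computing P@k for each relevant position:
Position 1: not relevant
Position 2: relevant, P@2 = 1/2 = 1/2
Position 3: relevant, P@3 = 2/3 = 2/3
Position 4: relevant, P@4 = 3/4 = 3/4
Position 5: relevant, P@5 = 4/5 = 4/5
Position 6: relevant, P@6 = 5/6 = 5/6
Position 7: relevant, P@7 = 6/7 = 6/7
Position 8: relevant, P@8 = 7/8 = 7/8
Sum of P@k = 1/2 + 2/3 + 3/4 + 4/5 + 5/6 + 6/7 + 7/8 = 1479/280
AP = 1479/280 / 7 = 1479/1960

1479/1960


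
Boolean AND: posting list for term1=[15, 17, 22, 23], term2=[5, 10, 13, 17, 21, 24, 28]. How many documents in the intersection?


Boolean AND: find intersection of posting lists
term1 docs: [15, 17, 22, 23]
term2 docs: [5, 10, 13, 17, 21, 24, 28]
Intersection: [17]
|intersection| = 1

1


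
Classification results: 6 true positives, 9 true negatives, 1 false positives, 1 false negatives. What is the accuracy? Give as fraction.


Accuracy = (TP + TN) / (TP + TN + FP + FN)
TP + TN = 6 + 9 = 15
Total = 6 + 9 + 1 + 1 = 17
Accuracy = 15 / 17 = 15/17

15/17


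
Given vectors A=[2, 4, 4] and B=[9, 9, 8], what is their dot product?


Dot product = sum of element-wise products
A[0]*B[0] = 2*9 = 18
A[1]*B[1] = 4*9 = 36
A[2]*B[2] = 4*8 = 32
Sum = 18 + 36 + 32 = 86

86


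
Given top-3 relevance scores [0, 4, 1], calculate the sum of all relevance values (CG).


Cumulative Gain = sum of relevance scores
Position 1: rel=0, running sum=0
Position 2: rel=4, running sum=4
Position 3: rel=1, running sum=5
CG = 5

5


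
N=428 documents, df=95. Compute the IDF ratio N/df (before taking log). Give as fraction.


IDF ratio = N / df
= 428 / 95
= 428/95

428/95


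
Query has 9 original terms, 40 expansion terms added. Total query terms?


Original terms: 9
Expansion terms: 40
Total = 9 + 40 = 49

49


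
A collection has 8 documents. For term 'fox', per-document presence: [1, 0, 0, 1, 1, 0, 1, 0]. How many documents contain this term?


Checking each document for 'fox':
Doc 1: present
Doc 2: absent
Doc 3: absent
Doc 4: present
Doc 5: present
Doc 6: absent
Doc 7: present
Doc 8: absent
df = sum of presences = 1 + 0 + 0 + 1 + 1 + 0 + 1 + 0 = 4

4


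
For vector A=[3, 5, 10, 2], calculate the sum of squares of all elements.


|A|^2 = sum of squared components
A[0]^2 = 3^2 = 9
A[1]^2 = 5^2 = 25
A[2]^2 = 10^2 = 100
A[3]^2 = 2^2 = 4
Sum = 9 + 25 + 100 + 4 = 138

138


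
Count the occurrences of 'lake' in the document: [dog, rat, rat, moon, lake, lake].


Document has 6 words
Scanning for 'lake':
Found at positions: [4, 5]
Count = 2

2


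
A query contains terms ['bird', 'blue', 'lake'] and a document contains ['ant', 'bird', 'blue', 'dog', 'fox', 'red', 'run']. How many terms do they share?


Query terms: ['bird', 'blue', 'lake']
Document terms: ['ant', 'bird', 'blue', 'dog', 'fox', 'red', 'run']
Common terms: ['bird', 'blue']
Overlap count = 2

2


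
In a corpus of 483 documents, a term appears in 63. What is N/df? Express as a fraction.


IDF ratio = N / df
= 483 / 63
= 23/3

23/3


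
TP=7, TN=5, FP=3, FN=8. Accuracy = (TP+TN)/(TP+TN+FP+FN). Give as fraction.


Accuracy = (TP + TN) / (TP + TN + FP + FN)
TP + TN = 7 + 5 = 12
Total = 7 + 5 + 3 + 8 = 23
Accuracy = 12 / 23 = 12/23

12/23


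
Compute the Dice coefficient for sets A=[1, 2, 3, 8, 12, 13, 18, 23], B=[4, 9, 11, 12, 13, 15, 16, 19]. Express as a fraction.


A intersect B = [12, 13]
|A intersect B| = 2
|A| = 8, |B| = 8
Dice = 2*2 / (8+8)
= 4 / 16 = 1/4

1/4


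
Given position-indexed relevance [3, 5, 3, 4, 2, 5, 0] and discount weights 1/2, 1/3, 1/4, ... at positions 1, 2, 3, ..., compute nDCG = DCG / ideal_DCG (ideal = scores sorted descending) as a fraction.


Position discount weights w_i = 1/(i+1) for i=1..7:
Weights = [1/2, 1/3, 1/4, 1/5, 1/6, 1/7, 1/8]
Actual relevance: [3, 5, 3, 4, 2, 5, 0]
DCG = 3/2 + 5/3 + 3/4 + 4/5 + 2/6 + 5/7 + 0/8 = 807/140
Ideal relevance (sorted desc): [5, 5, 4, 3, 3, 2, 0]
Ideal DCG = 5/2 + 5/3 + 4/4 + 3/5 + 3/6 + 2/7 + 0/8 = 688/105
nDCG = DCG / ideal_DCG = 807/140 / 688/105 = 2421/2752

2421/2752


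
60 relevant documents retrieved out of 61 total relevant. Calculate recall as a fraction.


Recall = retrieved_relevant / total_relevant
= 60 / 61
= 60 / (60 + 1)
= 60/61

60/61


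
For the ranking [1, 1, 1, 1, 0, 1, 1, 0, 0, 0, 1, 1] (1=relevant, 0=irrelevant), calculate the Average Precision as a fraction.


Computing P@k for each relevant position:
Position 1: relevant, P@1 = 1/1 = 1
Position 2: relevant, P@2 = 2/2 = 1
Position 3: relevant, P@3 = 3/3 = 1
Position 4: relevant, P@4 = 4/4 = 1
Position 5: not relevant
Position 6: relevant, P@6 = 5/6 = 5/6
Position 7: relevant, P@7 = 6/7 = 6/7
Position 8: not relevant
Position 9: not relevant
Position 10: not relevant
Position 11: relevant, P@11 = 7/11 = 7/11
Position 12: relevant, P@12 = 8/12 = 2/3
Sum of P@k = 1 + 1 + 1 + 1 + 5/6 + 6/7 + 7/11 + 2/3 = 1077/154
AP = 1077/154 / 8 = 1077/1232

1077/1232


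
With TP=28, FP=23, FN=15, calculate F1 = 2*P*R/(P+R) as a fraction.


F1 = 2 * P * R / (P + R)
P = TP/(TP+FP) = 28/51 = 28/51
R = TP/(TP+FN) = 28/43 = 28/43
2 * P * R = 2 * 28/51 * 28/43 = 1568/2193
P + R = 28/51 + 28/43 = 2632/2193
F1 = 1568/2193 / 2632/2193 = 28/47

28/47


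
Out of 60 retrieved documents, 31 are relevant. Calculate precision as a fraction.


Precision = relevant_retrieved / total_retrieved
= 31 / 60
= 31 / (31 + 29)
= 31/60

31/60


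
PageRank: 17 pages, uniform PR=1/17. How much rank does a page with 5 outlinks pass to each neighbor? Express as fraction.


Initial PR = 1/17 = 1/17
Outlinks = 5
Contribution per link = PR / outlinks
= 1/17 / 5
= 1/85

1/85


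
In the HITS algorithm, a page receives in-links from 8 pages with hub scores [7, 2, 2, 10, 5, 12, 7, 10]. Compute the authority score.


Authority = sum of hub scores of in-linkers
In-link 1: hub score = 7
In-link 2: hub score = 2
In-link 3: hub score = 2
In-link 4: hub score = 10
In-link 5: hub score = 5
In-link 6: hub score = 12
In-link 7: hub score = 7
In-link 8: hub score = 10
Authority = 7 + 2 + 2 + 10 + 5 + 12 + 7 + 10 = 55

55


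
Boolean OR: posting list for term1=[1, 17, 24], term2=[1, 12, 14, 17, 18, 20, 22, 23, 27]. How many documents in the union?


Boolean OR: find union of posting lists
term1 docs: [1, 17, 24]
term2 docs: [1, 12, 14, 17, 18, 20, 22, 23, 27]
Union: [1, 12, 14, 17, 18, 20, 22, 23, 24, 27]
|union| = 10

10


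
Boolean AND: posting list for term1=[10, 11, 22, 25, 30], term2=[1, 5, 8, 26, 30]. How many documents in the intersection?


Boolean AND: find intersection of posting lists
term1 docs: [10, 11, 22, 25, 30]
term2 docs: [1, 5, 8, 26, 30]
Intersection: [30]
|intersection| = 1

1


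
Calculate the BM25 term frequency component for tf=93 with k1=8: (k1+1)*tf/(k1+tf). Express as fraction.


BM25 TF component = (k1+1)*tf / (k1+tf)
k1 = 8, tf = 93
Numerator = (8+1)*93 = 837
Denominator = 8 + 93 = 101
= 837/101 = 837/101

837/101


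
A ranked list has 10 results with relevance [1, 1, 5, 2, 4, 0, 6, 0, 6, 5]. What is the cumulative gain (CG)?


Cumulative Gain = sum of relevance scores
Position 1: rel=1, running sum=1
Position 2: rel=1, running sum=2
Position 3: rel=5, running sum=7
Position 4: rel=2, running sum=9
Position 5: rel=4, running sum=13
Position 6: rel=0, running sum=13
Position 7: rel=6, running sum=19
Position 8: rel=0, running sum=19
Position 9: rel=6, running sum=25
Position 10: rel=5, running sum=30
CG = 30

30


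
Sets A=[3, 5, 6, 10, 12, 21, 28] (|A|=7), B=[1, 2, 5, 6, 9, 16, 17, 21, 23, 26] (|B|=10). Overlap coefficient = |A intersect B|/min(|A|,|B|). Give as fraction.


A intersect B = [5, 6, 21]
|A intersect B| = 3
min(|A|, |B|) = min(7, 10) = 7
Overlap = 3 / 7 = 3/7

3/7


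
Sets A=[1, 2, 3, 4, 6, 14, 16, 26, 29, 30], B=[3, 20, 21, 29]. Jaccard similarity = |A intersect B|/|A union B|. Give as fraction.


A intersect B = [3, 29]
|A intersect B| = 2
A union B = [1, 2, 3, 4, 6, 14, 16, 20, 21, 26, 29, 30]
|A union B| = 12
Jaccard = 2/12 = 1/6

1/6


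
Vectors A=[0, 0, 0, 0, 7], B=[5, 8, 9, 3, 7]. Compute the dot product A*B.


Dot product = sum of element-wise products
A[0]*B[0] = 0*5 = 0
A[1]*B[1] = 0*8 = 0
A[2]*B[2] = 0*9 = 0
A[3]*B[3] = 0*3 = 0
A[4]*B[4] = 7*7 = 49
Sum = 0 + 0 + 0 + 0 + 49 = 49

49


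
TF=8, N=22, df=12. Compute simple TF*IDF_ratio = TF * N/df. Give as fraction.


TF * (N/df)
= 8 * (22/12)
= 8 * 11/6
= 44/3

44/3


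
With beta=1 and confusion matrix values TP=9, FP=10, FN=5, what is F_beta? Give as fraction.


P = TP/(TP+FP) = 9/19 = 9/19
R = TP/(TP+FN) = 9/14 = 9/14
beta^2 = 1^2 = 1
(1 + beta^2) = 2
Numerator = (1+beta^2)*P*R = 81/133
Denominator = beta^2*P + R = 9/19 + 9/14 = 297/266
F_beta = 6/11

6/11


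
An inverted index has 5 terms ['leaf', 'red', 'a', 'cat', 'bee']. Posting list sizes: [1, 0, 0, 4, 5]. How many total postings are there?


Summing posting list sizes:
'leaf': 1 postings
'red': 0 postings
'a': 0 postings
'cat': 4 postings
'bee': 5 postings
Total = 1 + 0 + 0 + 4 + 5 = 10

10


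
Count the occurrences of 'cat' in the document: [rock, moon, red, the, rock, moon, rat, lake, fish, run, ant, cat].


Document has 12 words
Scanning for 'cat':
Found at positions: [11]
Count = 1

1


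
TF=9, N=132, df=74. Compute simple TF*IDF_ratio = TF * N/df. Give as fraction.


TF * (N/df)
= 9 * (132/74)
= 9 * 66/37
= 594/37

594/37


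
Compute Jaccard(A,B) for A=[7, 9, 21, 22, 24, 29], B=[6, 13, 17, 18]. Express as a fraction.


A intersect B = []
|A intersect B| = 0
A union B = [6, 7, 9, 13, 17, 18, 21, 22, 24, 29]
|A union B| = 10
Jaccard = 0/10 = 0

0


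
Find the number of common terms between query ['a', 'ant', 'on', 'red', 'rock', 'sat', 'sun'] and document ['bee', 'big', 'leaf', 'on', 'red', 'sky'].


Query terms: ['a', 'ant', 'on', 'red', 'rock', 'sat', 'sun']
Document terms: ['bee', 'big', 'leaf', 'on', 'red', 'sky']
Common terms: ['on', 'red']
Overlap count = 2

2


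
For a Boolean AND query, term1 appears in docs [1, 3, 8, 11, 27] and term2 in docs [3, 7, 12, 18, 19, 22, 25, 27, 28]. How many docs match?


Boolean AND: find intersection of posting lists
term1 docs: [1, 3, 8, 11, 27]
term2 docs: [3, 7, 12, 18, 19, 22, 25, 27, 28]
Intersection: [3, 27]
|intersection| = 2

2


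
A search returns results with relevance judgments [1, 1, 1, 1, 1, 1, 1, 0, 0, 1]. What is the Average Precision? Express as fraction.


Computing P@k for each relevant position:
Position 1: relevant, P@1 = 1/1 = 1
Position 2: relevant, P@2 = 2/2 = 1
Position 3: relevant, P@3 = 3/3 = 1
Position 4: relevant, P@4 = 4/4 = 1
Position 5: relevant, P@5 = 5/5 = 1
Position 6: relevant, P@6 = 6/6 = 1
Position 7: relevant, P@7 = 7/7 = 1
Position 8: not relevant
Position 9: not relevant
Position 10: relevant, P@10 = 8/10 = 4/5
Sum of P@k = 1 + 1 + 1 + 1 + 1 + 1 + 1 + 4/5 = 39/5
AP = 39/5 / 8 = 39/40

39/40


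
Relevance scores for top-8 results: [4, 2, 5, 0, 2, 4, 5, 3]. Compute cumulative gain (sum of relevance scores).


Cumulative Gain = sum of relevance scores
Position 1: rel=4, running sum=4
Position 2: rel=2, running sum=6
Position 3: rel=5, running sum=11
Position 4: rel=0, running sum=11
Position 5: rel=2, running sum=13
Position 6: rel=4, running sum=17
Position 7: rel=5, running sum=22
Position 8: rel=3, running sum=25
CG = 25

25


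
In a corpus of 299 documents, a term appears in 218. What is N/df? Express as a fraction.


IDF ratio = N / df
= 299 / 218
= 299/218

299/218


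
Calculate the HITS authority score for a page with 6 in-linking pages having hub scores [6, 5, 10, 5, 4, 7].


Authority = sum of hub scores of in-linkers
In-link 1: hub score = 6
In-link 2: hub score = 5
In-link 3: hub score = 10
In-link 4: hub score = 5
In-link 5: hub score = 4
In-link 6: hub score = 7
Authority = 6 + 5 + 10 + 5 + 4 + 7 = 37

37


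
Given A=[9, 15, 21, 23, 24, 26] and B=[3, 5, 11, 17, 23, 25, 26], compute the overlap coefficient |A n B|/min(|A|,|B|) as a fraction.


A intersect B = [23, 26]
|A intersect B| = 2
min(|A|, |B|) = min(6, 7) = 6
Overlap = 2 / 6 = 1/3

1/3


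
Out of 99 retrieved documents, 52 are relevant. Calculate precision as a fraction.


Precision = relevant_retrieved / total_retrieved
= 52 / 99
= 52 / (52 + 47)
= 52/99

52/99


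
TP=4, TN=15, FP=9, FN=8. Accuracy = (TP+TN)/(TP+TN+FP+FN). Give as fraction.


Accuracy = (TP + TN) / (TP + TN + FP + FN)
TP + TN = 4 + 15 = 19
Total = 4 + 15 + 9 + 8 = 36
Accuracy = 19 / 36 = 19/36

19/36


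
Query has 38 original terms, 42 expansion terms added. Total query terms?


Original terms: 38
Expansion terms: 42
Total = 38 + 42 = 80

80


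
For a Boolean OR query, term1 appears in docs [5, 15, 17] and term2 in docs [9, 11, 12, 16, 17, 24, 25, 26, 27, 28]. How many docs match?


Boolean OR: find union of posting lists
term1 docs: [5, 15, 17]
term2 docs: [9, 11, 12, 16, 17, 24, 25, 26, 27, 28]
Union: [5, 9, 11, 12, 15, 16, 17, 24, 25, 26, 27, 28]
|union| = 12

12


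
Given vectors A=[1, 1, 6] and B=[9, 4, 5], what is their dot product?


Dot product = sum of element-wise products
A[0]*B[0] = 1*9 = 9
A[1]*B[1] = 1*4 = 4
A[2]*B[2] = 6*5 = 30
Sum = 9 + 4 + 30 = 43

43


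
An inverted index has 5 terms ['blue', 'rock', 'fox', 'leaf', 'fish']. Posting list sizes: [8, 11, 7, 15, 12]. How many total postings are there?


Summing posting list sizes:
'blue': 8 postings
'rock': 11 postings
'fox': 7 postings
'leaf': 15 postings
'fish': 12 postings
Total = 8 + 11 + 7 + 15 + 12 = 53

53


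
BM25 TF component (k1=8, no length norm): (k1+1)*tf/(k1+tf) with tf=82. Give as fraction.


BM25 TF component = (k1+1)*tf / (k1+tf)
k1 = 8, tf = 82
Numerator = (8+1)*82 = 738
Denominator = 8 + 82 = 90
= 738/90 = 41/5

41/5


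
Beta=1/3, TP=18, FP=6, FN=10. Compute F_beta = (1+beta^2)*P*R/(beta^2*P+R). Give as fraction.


P = TP/(TP+FP) = 18/24 = 3/4
R = TP/(TP+FN) = 18/28 = 9/14
beta^2 = 1/3^2 = 1/9
(1 + beta^2) = 10/9
Numerator = (1+beta^2)*P*R = 15/28
Denominator = beta^2*P + R = 1/12 + 9/14 = 61/84
F_beta = 45/61

45/61


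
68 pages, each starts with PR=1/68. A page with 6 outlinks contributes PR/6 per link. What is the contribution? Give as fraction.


Initial PR = 1/68 = 1/68
Outlinks = 6
Contribution per link = PR / outlinks
= 1/68 / 6
= 1/408

1/408


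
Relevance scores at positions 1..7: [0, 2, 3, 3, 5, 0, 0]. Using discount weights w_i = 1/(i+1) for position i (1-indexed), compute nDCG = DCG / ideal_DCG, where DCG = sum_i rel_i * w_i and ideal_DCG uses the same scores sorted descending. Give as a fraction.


Position discount weights w_i = 1/(i+1) for i=1..7:
Weights = [1/2, 1/3, 1/4, 1/5, 1/6, 1/7, 1/8]
Actual relevance: [0, 2, 3, 3, 5, 0, 0]
DCG = 0/2 + 2/3 + 3/4 + 3/5 + 5/6 + 0/7 + 0/8 = 57/20
Ideal relevance (sorted desc): [5, 3, 3, 2, 0, 0, 0]
Ideal DCG = 5/2 + 3/3 + 3/4 + 2/5 + 0/6 + 0/7 + 0/8 = 93/20
nDCG = DCG / ideal_DCG = 57/20 / 93/20 = 19/31

19/31


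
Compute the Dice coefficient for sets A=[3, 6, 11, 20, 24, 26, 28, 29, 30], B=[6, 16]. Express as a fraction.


A intersect B = [6]
|A intersect B| = 1
|A| = 9, |B| = 2
Dice = 2*1 / (9+2)
= 2 / 11 = 2/11

2/11


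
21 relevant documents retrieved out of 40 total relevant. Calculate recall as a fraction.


Recall = retrieved_relevant / total_relevant
= 21 / 40
= 21 / (21 + 19)
= 21/40

21/40


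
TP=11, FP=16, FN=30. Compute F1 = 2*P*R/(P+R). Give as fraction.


F1 = 2 * P * R / (P + R)
P = TP/(TP+FP) = 11/27 = 11/27
R = TP/(TP+FN) = 11/41 = 11/41
2 * P * R = 2 * 11/27 * 11/41 = 242/1107
P + R = 11/27 + 11/41 = 748/1107
F1 = 242/1107 / 748/1107 = 11/34

11/34


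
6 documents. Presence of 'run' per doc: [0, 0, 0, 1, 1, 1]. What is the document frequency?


Checking each document for 'run':
Doc 1: absent
Doc 2: absent
Doc 3: absent
Doc 4: present
Doc 5: present
Doc 6: present
df = sum of presences = 0 + 0 + 0 + 1 + 1 + 1 = 3

3


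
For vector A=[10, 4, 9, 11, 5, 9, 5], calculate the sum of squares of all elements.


|A|^2 = sum of squared components
A[0]^2 = 10^2 = 100
A[1]^2 = 4^2 = 16
A[2]^2 = 9^2 = 81
A[3]^2 = 11^2 = 121
A[4]^2 = 5^2 = 25
A[5]^2 = 9^2 = 81
A[6]^2 = 5^2 = 25
Sum = 100 + 16 + 81 + 121 + 25 + 81 + 25 = 449

449


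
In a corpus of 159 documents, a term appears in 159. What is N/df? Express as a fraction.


IDF ratio = N / df
= 159 / 159
= 1

1
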